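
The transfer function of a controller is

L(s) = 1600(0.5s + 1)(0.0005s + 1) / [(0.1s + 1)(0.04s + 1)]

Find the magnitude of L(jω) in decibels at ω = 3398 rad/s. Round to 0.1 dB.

41.3 dB

At ω = 3398 rad/s:
zero (1 + j3398·0.5) = 1 + j1699 → |·| ≈ 1699, ∠ ≈ 89.97°
zero (1 + j3398·0.0005) = 1 + j1.699 → |·| ≈ 1.9714, ∠ ≈ 59.52°
pole (1 + j3398·0.1) = 1 + j339.8 → |·| ≈ 339.8, ∠ ≈ 89.83°
pole (1 + j3398·0.04) = 1 + j135.92 → |·| ≈ 135.92, ∠ ≈ 89.58°
|L| = 1600 · 1699 · 1.9714 / (339.8 · 135.92) ≈ 116.03
Gain = 20 log₁₀(116.03) ≈ 41.29 dB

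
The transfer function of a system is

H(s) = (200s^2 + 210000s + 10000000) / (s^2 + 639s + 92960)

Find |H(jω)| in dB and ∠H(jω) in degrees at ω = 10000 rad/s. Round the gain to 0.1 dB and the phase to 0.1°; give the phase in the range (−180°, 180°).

46.1 dB, -2.3°

Substitute s = j10000:
Numerator: 200(j10000)^2 + 210000(j10000) + 10000000 = -19990000000 + j2100000000
Denominator: (j10000)^2 + 639(j10000) + 92960 = -99907040 + j6390000
|N| = √(19990000000² + 2100000000²) ≈ 2.01e+10, ∠N ≈ 174.00°
|D| = √(99907040² + 6390000²) ≈ 1.0011e+08, ∠D ≈ 176.34°
|H| = 2.01e+10 / 1.0011e+08 ≈ 200.78
Gain = 20 log₁₀(200.78) ≈ 46.05 dB
∠H = 174.00° − 176.34° = -2.34°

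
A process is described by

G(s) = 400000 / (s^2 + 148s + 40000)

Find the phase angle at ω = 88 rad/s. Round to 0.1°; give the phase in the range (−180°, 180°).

At s = jω = j88:
quadratic: (j88)² + 148·j88 + 40000 = 32256 + j13024 → |·| ≈ 34786, ∠ ≈ 21.99°
∠G = 0.00° − 21.99° = -21.99°

-22.0°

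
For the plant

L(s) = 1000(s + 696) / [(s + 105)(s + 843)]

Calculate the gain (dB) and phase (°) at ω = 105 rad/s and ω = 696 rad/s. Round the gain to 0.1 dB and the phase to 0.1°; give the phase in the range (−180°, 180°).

ω = 105: 14.9 dB, -43.5°; ω = 696: 2.1 dB, -76.0°

At s = jω = j105:
zero (s+696): 696 + j105 → |·| = √(696²+105²) = √495441 ≈ 703.88, ∠ = arctan(105/696) ≈ 8.58°
pole (s+105): 105 + j105 → |·| = √(105²+105²) = √22050 ≈ 148.49, ∠ = arctan(105/105) ≈ 45.00°
pole (s+843): 843 + j105 → |·| = √(843²+105²) = √721674 ≈ 849.51, ∠ = arctan(105/843) ≈ 7.10°
|L| = 1000 · 703.88 / 1.2614e+05 ≈ 5.5801
Gain = 20 log₁₀(5.5801) ≈ 14.93 dB
∠L = 8.58° − 52.10° = -43.52°

At s = jω = j696:
zero (s+696): 696 + j696 → |·| = √(696²+696²) = √968832 ≈ 984.29, ∠ = arctan(696/696) ≈ 45.00°
pole (s+105): 105 + j696 → |·| = √(105²+696²) = √495441 ≈ 703.88, ∠ = arctan(696/105) ≈ 81.42°
pole (s+843): 843 + j696 → |·| = √(843²+696²) = √1195065 ≈ 1093.2, ∠ = arctan(696/843) ≈ 39.54°
|L| = 1000 · 984.29 / 7.6948e+05 ≈ 1.2792
Gain = 20 log₁₀(1.2792) ≈ 2.14 dB
∠L = 45.00° − 120.96° = -75.96°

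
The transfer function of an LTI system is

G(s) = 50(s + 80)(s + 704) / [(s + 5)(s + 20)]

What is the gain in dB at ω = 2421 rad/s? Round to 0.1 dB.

At s = jω = j2421:
zero (s+80): 80 + j2421 → |·| = √(80²+2421²) = √5867641 ≈ 2422.3, ∠ = arctan(2421/80) ≈ 88.11°
zero (s+704): 704 + j2421 → |·| = √(704²+2421²) = √6356857 ≈ 2521.3, ∠ = arctan(2421/704) ≈ 73.79°
pole (s+5): 5 + j2421 → |·| = √(5²+2421²) = √5861266 ≈ 2421, ∠ = arctan(2421/5) ≈ 89.88°
pole (s+20): 20 + j2421 → |·| = √(20²+2421²) = √5861641 ≈ 2421.1, ∠ = arctan(2421/20) ≈ 89.53°
|G| = 50 · 6.1073e+06 / 5.8615e+06 ≈ 52.097
Gain = 20 log₁₀(52.097) ≈ 34.34 dB

34.3 dB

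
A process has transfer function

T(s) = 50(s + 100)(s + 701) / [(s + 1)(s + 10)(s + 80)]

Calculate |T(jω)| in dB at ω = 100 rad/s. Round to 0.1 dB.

At s = jω = j100:
zero (s+100): 100 + j100 → |·| = √(100²+100²) = √20000 ≈ 141.42, ∠ = arctan(100/100) ≈ 45.00°
zero (s+701): 701 + j100 → |·| = √(701²+100²) = √501401 ≈ 708.1, ∠ = arctan(100/701) ≈ 8.12°
pole (s+1): 1 + j100 → |·| = √(1²+100²) = √10001 ≈ 100, ∠ = arctan(100/1) ≈ 89.43°
pole (s+10): 10 + j100 → |·| = √(10²+100²) = √10100 ≈ 100.5, ∠ = arctan(100/10) ≈ 84.29°
pole (s+80): 80 + j100 → |·| = √(80²+100²) = √16400 ≈ 128.06, ∠ = arctan(100/80) ≈ 51.34°
|T| = 50 · 1.0014e+05 / 1.287e+06 ≈ 3.8904
Gain = 20 log₁₀(3.8904) ≈ 11.80 dB

11.8 dB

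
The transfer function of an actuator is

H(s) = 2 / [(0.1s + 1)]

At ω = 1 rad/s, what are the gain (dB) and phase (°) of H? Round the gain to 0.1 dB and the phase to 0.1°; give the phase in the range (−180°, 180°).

6.0 dB, -5.7°

At ω = 1 rad/s:
pole (1 + j1·0.1) = 1 + j0.1 → |·| ≈ 1.005, ∠ ≈ 5.71°
|H| = 2 · 1 / (1.005) ≈ 1.99
Gain = 20 log₁₀(1.99) ≈ 5.98 dB
∠H = (0°) − (5.71°) = -5.71°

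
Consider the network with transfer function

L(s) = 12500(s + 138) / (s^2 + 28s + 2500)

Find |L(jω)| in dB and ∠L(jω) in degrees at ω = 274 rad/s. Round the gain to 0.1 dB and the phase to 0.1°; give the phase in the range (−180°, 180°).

34.4 dB, -110.7°

At s = jω = j274:
zero (s+138): 138 + j274 → |·| = √(138²+274²) = √94120 ≈ 306.79, ∠ = arctan(274/138) ≈ 63.27°
quadratic: (j274)² + 28·j274 + 2500 = -72576 + j7672 → |·| ≈ 72980, ∠ ≈ 173.97°
|L| = 12500 · 306.79 / 72980 ≈ 52.547
Gain = 20 log₁₀(52.547) ≈ 34.41 dB
∠L = 63.27° − 173.97° = -110.70°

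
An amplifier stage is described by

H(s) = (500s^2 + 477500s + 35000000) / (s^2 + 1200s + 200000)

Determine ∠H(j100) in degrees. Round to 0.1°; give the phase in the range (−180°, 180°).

25.6°

Substitute s = j100:
Numerator: 500(j100)^2 + 477500(j100) + 35000000 = 30000000 + j47750000
Denominator: (j100)^2 + 1200(j100) + 200000 = 190000 + j120000
|N| = √(30000000² + 47750000²) ≈ 5.6392e+07, ∠N ≈ 57.86°
|D| = √(190000² + 120000²) ≈ 2.2472e+05, ∠D ≈ 32.28°
∠H = 57.86° − 32.28° = 25.58°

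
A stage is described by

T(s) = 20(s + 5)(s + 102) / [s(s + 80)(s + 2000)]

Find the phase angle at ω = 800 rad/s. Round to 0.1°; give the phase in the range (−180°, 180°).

At s = jω = j800:
zero (s+5): 5 + j800 → |·| = √(5²+800²) = √640025 ≈ 800.02, ∠ = arctan(800/5) ≈ 89.64°
zero (s+102): 102 + j800 → |·| = √(102²+800²) = √650404 ≈ 806.48, ∠ = arctan(800/102) ≈ 82.73°
pole (s+80): 80 + j800 → |·| = √(80²+800²) = √646400 ≈ 803.99, ∠ = arctan(800/80) ≈ 84.29°
pole (s+2000): 2000 + j800 → |·| = √(2000²+800²) = √4640000 ≈ 2154.1, ∠ = arctan(800/2000) ≈ 21.80°
pole at origin: |s| = 800, ∠ = 90.00° (in denominator)
∠T = 172.37° − 196.09° = -23.72°

-23.7°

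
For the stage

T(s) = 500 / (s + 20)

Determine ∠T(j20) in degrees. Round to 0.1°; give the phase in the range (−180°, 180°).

-45.0°

Substitute s = j20:
Numerator: 500 = 500 + j0
Denominator: (j20) + 20 = 20 + j20
|N| = √(500² + 0²) ≈ 500, ∠N ≈ 0.00°
|D| = √(20² + 20²) ≈ 28.284, ∠D ≈ 45.00°
∠T = 0.00° − 45.00° = -45.00°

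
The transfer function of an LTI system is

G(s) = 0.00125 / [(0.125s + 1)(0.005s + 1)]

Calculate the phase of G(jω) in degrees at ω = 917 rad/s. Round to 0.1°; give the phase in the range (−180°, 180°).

-167.2°

At ω = 917 rad/s:
pole (1 + j917·0.125) = 1 + j114.625 → |·| ≈ 114.63, ∠ ≈ 89.50°
pole (1 + j917·0.005) = 1 + j4.585 → |·| ≈ 4.6928, ∠ ≈ 77.70°
∠G = (0°) − (89.50° + 77.70°) = -167.20°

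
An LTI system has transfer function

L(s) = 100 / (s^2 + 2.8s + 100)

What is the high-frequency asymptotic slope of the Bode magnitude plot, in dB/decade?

-40 dB/decade

Each pole contributes −20 dB/decade at high frequency; each zero contributes +20 dB/decade.
Net: 0 zero(s) − 2 pole(s) → -40 dB/decade.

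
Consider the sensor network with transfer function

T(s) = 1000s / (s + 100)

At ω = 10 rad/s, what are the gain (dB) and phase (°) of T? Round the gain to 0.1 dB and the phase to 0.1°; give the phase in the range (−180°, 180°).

40.0 dB, 84.3°

At s = jω = j10:
zero at origin: s = j10 → |·| = 10, ∠ = 90.00°
pole (s+100): 100 + j10 → |·| = √(100²+10²) = √10100 ≈ 100.5, ∠ = arctan(10/100) ≈ 5.71°
|T| = 1000 · 10 / 100.5 ≈ 99.502
Gain = 20 log₁₀(99.502) ≈ 39.96 dB
∠T = 90.00° − 5.71° = 84.29°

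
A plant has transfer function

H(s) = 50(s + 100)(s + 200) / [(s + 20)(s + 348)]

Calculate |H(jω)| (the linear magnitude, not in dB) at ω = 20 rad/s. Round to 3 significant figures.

104

At s = jω = j20:
zero (s+100): 100 + j20 → |·| = √(100²+20²) = √10400 ≈ 101.98, ∠ = arctan(20/100) ≈ 11.31°
zero (s+200): 200 + j20 → |·| = √(200²+20²) = √40400 ≈ 201, ∠ = arctan(20/200) ≈ 5.71°
pole (s+20): 20 + j20 → |·| = √(20²+20²) = √800 ≈ 28.284, ∠ = arctan(20/20) ≈ 45.00°
pole (s+348): 348 + j20 → |·| = √(348²+20²) = √121504 ≈ 348.57, ∠ = arctan(20/348) ≈ 3.29°
|H| = 50 · 20498 / 9859 ≈ 103.96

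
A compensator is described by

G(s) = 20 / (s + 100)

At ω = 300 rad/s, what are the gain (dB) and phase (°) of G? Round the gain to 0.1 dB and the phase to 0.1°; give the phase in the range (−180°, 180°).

-24.0 dB, -71.6°

Substitute s = j300:
Numerator: 20 = 20 + j0
Denominator: (j300) + 100 = 100 + j300
|N| = √(20² + 0²) ≈ 20, ∠N ≈ 0.00°
|D| = √(100² + 300²) ≈ 316.23, ∠D ≈ 71.57°
|G| = 20 / 316.23 ≈ 0.063245
Gain = 20 log₁₀(0.063245) ≈ -23.98 dB
∠G = 0.00° − 71.57° = -71.57°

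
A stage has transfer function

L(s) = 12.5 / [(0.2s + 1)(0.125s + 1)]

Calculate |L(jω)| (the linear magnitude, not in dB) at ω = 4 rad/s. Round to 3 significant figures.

At ω = 4 rad/s:
pole (1 + j4·0.2) = 1 + j0.8 → |·| ≈ 1.2806, ∠ ≈ 38.66°
pole (1 + j4·0.125) = 1 + j0.5 → |·| ≈ 1.118, ∠ ≈ 26.57°
|L| = 12.5 · 1 / (1.2806 · 1.118) ≈ 8.7308

8.73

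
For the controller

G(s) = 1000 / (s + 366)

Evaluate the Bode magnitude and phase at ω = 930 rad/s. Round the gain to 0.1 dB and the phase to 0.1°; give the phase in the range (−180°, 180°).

0.0 dB, -68.5°

At s = jω = j930:
pole (s+366): 366 + j930 → |·| = √(366²+930²) = √998856 ≈ 999.43, ∠ = arctan(930/366) ≈ 68.52°
|G| = 1000 / 999.43 ≈ 1.0006
Gain = 20 log₁₀(1.0006) ≈ 0.01 dB
∠G = 0.00° − 68.52° = -68.52°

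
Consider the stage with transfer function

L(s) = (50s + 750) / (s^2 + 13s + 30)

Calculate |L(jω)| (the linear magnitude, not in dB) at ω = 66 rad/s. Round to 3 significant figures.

Substitute s = j66:
Numerator: 50(j66) + 750 = 750 + j3300
Denominator: (j66)^2 + 13(j66) + 30 = -4326 + j858
|N| = √(750² + 3300²) ≈ 3384.2, ∠N ≈ 77.20°
|D| = √(4326² + 858²) ≈ 4410.3, ∠D ≈ 168.78°
|L| = 3384.2 / 4410.3 ≈ 0.76734

0.767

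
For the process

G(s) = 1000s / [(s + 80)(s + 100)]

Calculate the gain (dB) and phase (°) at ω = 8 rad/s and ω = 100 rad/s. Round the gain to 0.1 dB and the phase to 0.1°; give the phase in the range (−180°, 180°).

At s = jω = j8:
zero at origin: s = j8 → |·| = 8, ∠ = 90.00°
pole (s+80): 80 + j8 → |·| = √(80²+8²) = √6464 ≈ 80.399, ∠ = arctan(8/80) ≈ 5.71°
pole (s+100): 100 + j8 → |·| = √(100²+8²) = √10064 ≈ 100.32, ∠ = arctan(8/100) ≈ 4.57°
|G| = 1000 · 8 / 8065.6 ≈ 0.99187
Gain = 20 log₁₀(0.99187) ≈ -0.07 dB
∠G = 90.00° − 10.28° = 79.72°

At s = jω = j100:
zero at origin: s = j100 → |·| = 100, ∠ = 90.00°
pole (s+80): 80 + j100 → |·| = √(80²+100²) = √16400 ≈ 128.06, ∠ = arctan(100/80) ≈ 51.34°
pole (s+100): 100 + j100 → |·| = √(100²+100²) = √20000 ≈ 141.42, ∠ = arctan(100/100) ≈ 45.00°
|G| = 1000 · 100 / 18110 ≈ 5.5218
Gain = 20 log₁₀(5.5218) ≈ 14.84 dB
∠G = 90.00° − 96.34° = -6.34°

ω = 8: -0.1 dB, 79.7°; ω = 100: 14.8 dB, -6.3°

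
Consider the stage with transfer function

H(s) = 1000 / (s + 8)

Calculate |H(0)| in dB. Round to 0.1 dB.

H(0) = 1000 / (8) = 125
20 log₁₀(125) ≈ 41.94 dB

41.9 dB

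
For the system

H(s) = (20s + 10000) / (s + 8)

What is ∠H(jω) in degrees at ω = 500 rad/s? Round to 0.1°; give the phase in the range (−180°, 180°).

Substitute s = j500:
Numerator: 20(j500) + 10000 = 10000 + j10000
Denominator: (j500) + 8 = 8 + j500
|N| = √(10000² + 10000²) ≈ 14142, ∠N ≈ 45.00°
|D| = √(8² + 500²) ≈ 500.06, ∠D ≈ 89.08°
∠H = 45.00° − 89.08° = -44.08°

-44.1°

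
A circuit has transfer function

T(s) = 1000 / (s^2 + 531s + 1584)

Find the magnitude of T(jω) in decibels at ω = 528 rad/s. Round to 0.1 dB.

Substitute s = j528:
Numerator: 1000 = 1000 + j0
Denominator: (j528)^2 + 531(j528) + 1584 = -277200 + j280368
|N| = √(1000² + 0²) ≈ 1000, ∠N ≈ 0.00°
|D| = √(277200² + 280368²) ≈ 3.9427e+05, ∠D ≈ 134.67°
|T| = 1000 / 3.9427e+05 ≈ 0.0025363
Gain = 20 log₁₀(0.0025363) ≈ -51.92 dB

-51.9 dB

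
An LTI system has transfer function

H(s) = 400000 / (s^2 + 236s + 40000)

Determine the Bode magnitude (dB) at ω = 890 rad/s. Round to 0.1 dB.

At s = jω = j890:
quadratic: (j890)² + 236·j890 + 40000 = -752100 + j210040 → |·| ≈ 7.8088e+05, ∠ ≈ 164.40°
|H| = 400000 / 7.8088e+05 ≈ 0.51224
Gain = 20 log₁₀(0.51224) ≈ -5.81 dB

-5.8 dB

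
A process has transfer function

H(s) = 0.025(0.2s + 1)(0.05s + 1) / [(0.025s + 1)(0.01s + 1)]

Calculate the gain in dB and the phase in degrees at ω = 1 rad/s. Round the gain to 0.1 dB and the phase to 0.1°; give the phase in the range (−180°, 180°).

-31.9 dB, 12.2°

At ω = 1 rad/s:
zero (1 + j1·0.2) = 1 + j0.2 → |·| ≈ 1.0198, ∠ ≈ 11.31°
zero (1 + j1·0.05) = 1 + j0.05 → |·| ≈ 1.0012, ∠ ≈ 2.86°
pole (1 + j1·0.025) = 1 + j0.025 → |·| ≈ 1.0003, ∠ ≈ 1.43°
pole (1 + j1·0.01) = 1 + j0.01 → |·| ≈ 1, ∠ ≈ 0.57°
|H| = 0.025 · 1.0198 · 1.0012 / (1.0003 · 1) ≈ 0.025518
Gain = 20 log₁₀(0.025518) ≈ -31.86 dB
∠H = (11.31° + 2.86°) − (1.43° + 0.57°) = 12.17°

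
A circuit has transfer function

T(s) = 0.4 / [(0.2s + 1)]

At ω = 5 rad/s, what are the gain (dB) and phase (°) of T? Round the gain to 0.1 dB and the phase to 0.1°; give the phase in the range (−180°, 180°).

At ω = 5 rad/s:
pole (1 + j5·0.2) = 1 + j1 → |·| ≈ 1.4142, ∠ ≈ 45.00°
|T| = 0.4 · 1 / (1.4142) ≈ 0.28285
Gain = 20 log₁₀(0.28285) ≈ -10.97 dB
∠T = (0°) − (45.00°) = -45.00°

-11.0 dB, -45.0°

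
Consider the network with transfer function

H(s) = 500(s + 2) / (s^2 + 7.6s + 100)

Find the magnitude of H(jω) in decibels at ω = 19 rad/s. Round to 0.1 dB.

30.1 dB

At s = jω = j19:
zero (s+2): 2 + j19 → |·| = √(2²+19²) = √365 ≈ 19.105, ∠ = arctan(19/2) ≈ 83.99°
quadratic: (j19)² + 7.6·j19 + 100 = -261 + j144.4 → |·| ≈ 298.28, ∠ ≈ 151.05°
|H| = 500 · 19.105 / 298.28 ≈ 32.025
Gain = 20 log₁₀(32.025) ≈ 30.11 dB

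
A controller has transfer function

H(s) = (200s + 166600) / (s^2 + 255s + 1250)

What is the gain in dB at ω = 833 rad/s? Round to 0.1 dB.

Substitute s = j833:
Numerator: 200(j833) + 166600 = 166600 + j166600
Denominator: (j833)^2 + 255(j833) + 1250 = -692639 + j212415
|N| = √(166600² + 166600²) ≈ 2.3561e+05, ∠N ≈ 45.00°
|D| = √(692639² + 212415²) ≈ 7.2448e+05, ∠D ≈ 162.95°
|H| = 2.3561e+05 / 7.2448e+05 ≈ 0.32521
Gain = 20 log₁₀(0.32521) ≈ -9.76 dB

-9.8 dB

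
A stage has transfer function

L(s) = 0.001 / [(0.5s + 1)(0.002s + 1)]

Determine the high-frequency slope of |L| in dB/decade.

Each pole contributes −20 dB/decade at high frequency; each zero contributes +20 dB/decade.
Net: 0 zero(s) − 2 pole(s) → -40 dB/decade.

-40 dB/decade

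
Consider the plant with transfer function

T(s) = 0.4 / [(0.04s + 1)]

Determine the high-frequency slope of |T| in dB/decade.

Each pole contributes −20 dB/decade at high frequency; each zero contributes +20 dB/decade.
Net: 0 zero(s) − 1 pole(s) → -20 dB/decade.

-20 dB/decade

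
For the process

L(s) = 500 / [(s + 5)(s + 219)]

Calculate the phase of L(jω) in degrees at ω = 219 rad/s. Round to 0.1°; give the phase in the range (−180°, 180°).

At s = jω = j219:
pole (s+5): 5 + j219 → |·| = √(5²+219²) = √47986 ≈ 219.06, ∠ = arctan(219/5) ≈ 88.69°
pole (s+219): 219 + j219 → |·| = √(219²+219²) = √95922 ≈ 309.71, ∠ = arctan(219/219) ≈ 45.00°
∠L = 0.00° − 133.69° = -133.69°

-133.7°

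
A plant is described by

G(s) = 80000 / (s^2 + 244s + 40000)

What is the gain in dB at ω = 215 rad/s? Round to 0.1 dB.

At s = jω = j215:
quadratic: (j215)² + 244·j215 + 40000 = -6225 + j52460 → |·| ≈ 52828, ∠ ≈ 96.77°
|G| = 80000 / 52828 ≈ 1.5143
Gain = 20 log₁₀(1.5143) ≈ 3.60 dB

3.6 dB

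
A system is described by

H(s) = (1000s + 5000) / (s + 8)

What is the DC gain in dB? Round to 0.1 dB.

55.9 dB

H(0) = 5000 / 8 = 625
20 log₁₀(625) ≈ 55.92 dB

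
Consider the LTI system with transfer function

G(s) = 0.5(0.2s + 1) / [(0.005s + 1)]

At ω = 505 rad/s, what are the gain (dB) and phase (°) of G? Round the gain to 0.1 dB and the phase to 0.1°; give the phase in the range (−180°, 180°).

25.4 dB, 21.0°

At ω = 505 rad/s:
zero (1 + j505·0.2) = 1 + j101 → |·| ≈ 101, ∠ ≈ 89.43°
pole (1 + j505·0.005) = 1 + j2.525 → |·| ≈ 2.7158, ∠ ≈ 68.39°
|G| = 0.5 · 101 / (2.7158) ≈ 18.595
Gain = 20 log₁₀(18.595) ≈ 25.39 dB
∠G = (89.43°) − (68.39°) = 21.04°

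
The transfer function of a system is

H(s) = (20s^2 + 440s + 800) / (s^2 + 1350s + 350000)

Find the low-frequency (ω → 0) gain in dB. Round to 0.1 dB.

-52.8 dB

H(0) = 800 / 350000 ≈ 0.0022857
20 log₁₀(0.0022857) ≈ -52.82 dB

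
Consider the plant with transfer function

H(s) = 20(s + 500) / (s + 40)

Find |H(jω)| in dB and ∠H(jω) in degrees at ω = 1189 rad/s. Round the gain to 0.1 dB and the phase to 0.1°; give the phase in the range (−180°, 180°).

At s = jω = j1189:
zero (s+500): 500 + j1189 → |·| = √(500²+1189²) = √1663721 ≈ 1289.9, ∠ = arctan(1189/500) ≈ 67.19°
pole (s+40): 40 + j1189 → |·| = √(40²+1189²) = √1415321 ≈ 1189.7, ∠ = arctan(1189/40) ≈ 88.07°
|H| = 20 · 1289.9 / 1189.7 ≈ 21.684
Gain = 20 log₁₀(21.684) ≈ 26.72 dB
∠H = 67.19° − 88.07° = -20.88°

26.7 dB, -20.9°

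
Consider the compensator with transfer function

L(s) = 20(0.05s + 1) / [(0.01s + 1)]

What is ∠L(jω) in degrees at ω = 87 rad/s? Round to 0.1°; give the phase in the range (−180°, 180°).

36.0°

At ω = 87 rad/s:
zero (1 + j87·0.05) = 1 + j4.35 → |·| ≈ 4.4635, ∠ ≈ 77.05°
pole (1 + j87·0.01) = 1 + j0.87 → |·| ≈ 1.3255, ∠ ≈ 41.02°
∠L = (77.05°) − (41.02°) = 36.03°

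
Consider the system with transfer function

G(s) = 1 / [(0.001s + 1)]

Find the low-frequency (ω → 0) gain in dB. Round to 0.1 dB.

0.0 dB

G(0) = 1 · 1 / 1 = 1
20 log₁₀(1) ≈ 0.00 dB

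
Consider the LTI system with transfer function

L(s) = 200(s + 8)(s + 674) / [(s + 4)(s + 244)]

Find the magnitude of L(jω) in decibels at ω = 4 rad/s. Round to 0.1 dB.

At s = jω = j4:
zero (s+8): 8 + j4 → |·| = √(8²+4²) = √80 ≈ 8.9443, ∠ = arctan(4/8) ≈ 26.57°
zero (s+674): 674 + j4 → |·| = √(674²+4²) = √454292 ≈ 674.01, ∠ = arctan(4/674) ≈ 0.34°
pole (s+4): 4 + j4 → |·| = √(4²+4²) = √32 ≈ 5.6569, ∠ = arctan(4/4) ≈ 45.00°
pole (s+244): 244 + j4 → |·| = √(244²+4²) = √59552 ≈ 244.03, ∠ = arctan(4/244) ≈ 0.94°
|L| = 200 · 6028.5 / 1380.5 ≈ 873.38
Gain = 20 log₁₀(873.38) ≈ 58.82 dB

58.8 dB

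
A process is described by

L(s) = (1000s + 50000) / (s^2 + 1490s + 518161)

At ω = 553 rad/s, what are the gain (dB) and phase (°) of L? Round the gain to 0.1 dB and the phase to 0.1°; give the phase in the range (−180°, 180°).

-3.7 dB, 9.3°

Substitute s = j553:
Numerator: 1000(j553) + 50000 = 50000 + j553000
Denominator: (j553)^2 + 1490(j553) + 518161 = 212352 + j823970
|N| = √(50000² + 553000²) ≈ 5.5526e+05, ∠N ≈ 84.83°
|D| = √(212352² + 823970²) ≈ 8.5089e+05, ∠D ≈ 75.55°
|L| = 5.5526e+05 / 8.5089e+05 ≈ 0.65256
Gain = 20 log₁₀(0.65256) ≈ -3.71 dB
∠L = 84.83° − 75.55° = 9.28°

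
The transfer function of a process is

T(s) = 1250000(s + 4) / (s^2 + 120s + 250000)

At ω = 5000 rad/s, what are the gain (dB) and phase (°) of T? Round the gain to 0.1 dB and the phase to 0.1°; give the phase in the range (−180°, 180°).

At s = jω = j5000:
zero (s+4): 4 + j5000 → |·| = √(4²+5000²) = √25000016 ≈ 5000, ∠ = arctan(5000/4) ≈ 89.95°
quadratic: (j5000)² + 120·j5000 + 250000 = -24750000 + j600000 → |·| ≈ 2.4757e+07, ∠ ≈ 178.61°
|T| = 1250000 · 5000 / 2.4757e+07 ≈ 252.45
Gain = 20 log₁₀(252.45) ≈ 48.04 dB
∠T = 89.95° − 178.61° = -88.66°

48.0 dB, -88.7°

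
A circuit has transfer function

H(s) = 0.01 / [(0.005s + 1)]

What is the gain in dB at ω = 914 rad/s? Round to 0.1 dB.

At ω = 914 rad/s:
pole (1 + j914·0.005) = 1 + j4.57 → |·| ≈ 4.6781, ∠ ≈ 77.66°
|H| = 0.01 · 1 / (4.6781) ≈ 0.0021376
Gain = 20 log₁₀(0.0021376) ≈ -53.40 dB

-53.4 dB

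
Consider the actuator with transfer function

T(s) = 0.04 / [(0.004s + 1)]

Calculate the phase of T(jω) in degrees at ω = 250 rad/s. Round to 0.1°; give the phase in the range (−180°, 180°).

At ω = 250 rad/s:
pole (1 + j250·0.004) = 1 + j1 → |·| ≈ 1.4142, ∠ ≈ 45.00°
∠T = (0°) − (45.00°) = -45.00°

-45.0°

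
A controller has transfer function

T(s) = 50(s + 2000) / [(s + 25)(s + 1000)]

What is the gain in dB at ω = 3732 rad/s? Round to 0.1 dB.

At s = jω = j3732:
zero (s+2000): 2000 + j3732 → |·| = √(2000²+3732²) = √17927824 ≈ 4234.1, ∠ = arctan(3732/2000) ≈ 61.81°
pole (s+25): 25 + j3732 → |·| = √(25²+3732²) = √13928449 ≈ 3732.1, ∠ = arctan(3732/25) ≈ 89.62°
pole (s+1000): 1000 + j3732 → |·| = √(1000²+3732²) = √14927824 ≈ 3863.7, ∠ = arctan(3732/1000) ≈ 75.00°
|T| = 50 · 4234.1 / 1.442e+07 ≈ 0.014681
Gain = 20 log₁₀(0.014681) ≈ -36.66 dB

-36.7 dB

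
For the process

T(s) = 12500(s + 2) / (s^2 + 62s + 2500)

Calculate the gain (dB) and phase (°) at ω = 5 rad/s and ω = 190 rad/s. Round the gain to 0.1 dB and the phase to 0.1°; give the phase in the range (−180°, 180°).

At s = jω = j5:
zero (s+2): 2 + j5 → |·| = √(2²+5²) = √29 ≈ 5.3852, ∠ = arctan(5/2) ≈ 68.20°
quadratic: (j5)² + 62·j5 + 2500 = 2475 + j310 → |·| ≈ 2494.3, ∠ ≈ 7.14°
|T| = 12500 · 5.3852 / 2494.3 ≈ 26.988
Gain = 20 log₁₀(26.988) ≈ 28.62 dB
∠T = 68.20° − 7.14° = 61.06°

At s = jω = j190:
zero (s+2): 2 + j190 → |·| = √(2²+190²) = √36104 ≈ 190.01, ∠ = arctan(190/2) ≈ 89.40°
quadratic: (j190)² + 62·j190 + 2500 = -33600 + j11780 → |·| ≈ 35605, ∠ ≈ 160.68°
|T| = 12500 · 190.01 / 35605 ≈ 66.708
Gain = 20 log₁₀(66.708) ≈ 36.48 dB
∠T = 89.40° − 160.68° = -71.28°

ω = 5: 28.6 dB, 61.1°; ω = 190: 36.5 dB, -71.3°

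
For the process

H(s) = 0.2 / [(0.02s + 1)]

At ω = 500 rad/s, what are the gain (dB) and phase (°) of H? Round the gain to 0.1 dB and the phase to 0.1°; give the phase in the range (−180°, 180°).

At ω = 500 rad/s:
pole (1 + j500·0.02) = 1 + j10 → |·| ≈ 10.05, ∠ ≈ 84.29°
|H| = 0.2 · 1 / (10.05) ≈ 0.0199
Gain = 20 log₁₀(0.0199) ≈ -34.02 dB
∠H = (0°) − (84.29°) = -84.29°

-34.0 dB, -84.3°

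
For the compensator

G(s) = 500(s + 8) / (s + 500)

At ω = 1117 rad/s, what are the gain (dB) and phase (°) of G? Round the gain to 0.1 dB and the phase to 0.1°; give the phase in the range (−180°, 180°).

53.2 dB, 23.7°

At s = jω = j1117:
zero (s+8): 8 + j1117 → |·| = √(8²+1117²) = √1247753 ≈ 1117, ∠ = arctan(1117/8) ≈ 89.59°
pole (s+500): 500 + j1117 → |·| = √(500²+1117²) = √1497689 ≈ 1223.8, ∠ = arctan(1117/500) ≈ 65.89°
|G| = 500 · 1117 / 1223.8 ≈ 456.37
Gain = 20 log₁₀(456.37) ≈ 53.19 dB
∠G = 89.59° − 65.89° = 23.70°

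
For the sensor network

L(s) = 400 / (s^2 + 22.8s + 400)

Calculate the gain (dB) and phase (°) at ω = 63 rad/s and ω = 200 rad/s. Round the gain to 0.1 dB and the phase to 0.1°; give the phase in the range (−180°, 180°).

ω = 63: -19.7 dB, -158.1°; ω = 200: -40.0 dB, -173.4°

At s = jω = j63:
quadratic: (j63)² + 22.8·j63 + 400 = -3569 + j1436.4 → |·| ≈ 3847.2, ∠ ≈ 158.08°
|L| = 400 / 3847.2 ≈ 0.10397
Gain = 20 log₁₀(0.10397) ≈ -19.66 dB
∠L = 0.00° − 158.08° = -158.08°

At s = jω = j200:
quadratic: (j200)² + 22.8·j200 + 400 = -39600 + j4560 → |·| ≈ 39862, ∠ ≈ 173.43°
|L| = 400 / 39862 ≈ 0.010035
Gain = 20 log₁₀(0.010035) ≈ -39.97 dB
∠L = 0.00° − 173.43° = -173.43°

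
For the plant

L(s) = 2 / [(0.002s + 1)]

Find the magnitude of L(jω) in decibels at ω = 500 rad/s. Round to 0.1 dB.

3.0 dB

At ω = 500 rad/s:
pole (1 + j500·0.002) = 1 + j1 → |·| ≈ 1.4142, ∠ ≈ 45.00°
|L| = 2 · 1 / (1.4142) ≈ 1.4142
Gain = 20 log₁₀(1.4142) ≈ 3.01 dB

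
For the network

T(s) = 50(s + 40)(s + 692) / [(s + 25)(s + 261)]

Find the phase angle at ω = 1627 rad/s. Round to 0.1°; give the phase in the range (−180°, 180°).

-14.5°

At s = jω = j1627:
zero (s+40): 40 + j1627 → |·| = √(40²+1627²) = √2648729 ≈ 1627.5, ∠ = arctan(1627/40) ≈ 88.59°
zero (s+692): 692 + j1627 → |·| = √(692²+1627²) = √3125993 ≈ 1768, ∠ = arctan(1627/692) ≈ 66.96°
pole (s+25): 25 + j1627 → |·| = √(25²+1627²) = √2647754 ≈ 1627.2, ∠ = arctan(1627/25) ≈ 89.12°
pole (s+261): 261 + j1627 → |·| = √(261²+1627²) = √2715250 ≈ 1647.8, ∠ = arctan(1627/261) ≈ 80.89°
∠T = 155.55° − 170.01° = -14.46°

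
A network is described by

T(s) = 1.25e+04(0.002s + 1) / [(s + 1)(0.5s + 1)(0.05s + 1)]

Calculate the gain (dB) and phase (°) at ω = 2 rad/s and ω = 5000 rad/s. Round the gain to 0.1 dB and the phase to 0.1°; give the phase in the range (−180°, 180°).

At ω = 2 rad/s:
zero (1 + j2·0.002) = 1 + j0.004 → |·| ≈ 1, ∠ ≈ 0.23°
pole (1 + j2·1) = 1 + j2 → |·| ≈ 2.2361, ∠ ≈ 63.43°
pole (1 + j2·0.5) = 1 + j1 → |·| ≈ 1.4142, ∠ ≈ 45.00°
pole (1 + j2·0.05) = 1 + j0.1 → |·| ≈ 1.005, ∠ ≈ 5.71°
|T| = 1.25e+04 · 1 / (2.2361 · 1.4142 · 1.005) ≈ 3933.2
Gain = 20 log₁₀(3933.2) ≈ 71.89 dB
∠T = (0.23°) − (63.43° + 45.00° + 5.71°) = -113.91°

At ω = 5000 rad/s:
zero (1 + j5000·0.002) = 1 + j10 → |·| ≈ 10.05, ∠ ≈ 84.29°
pole (1 + j5000·1) = 1 + j5000 → |·| ≈ 5000, ∠ ≈ 89.99°
pole (1 + j5000·0.5) = 1 + j2500 → |·| ≈ 2500, ∠ ≈ 89.98°
pole (1 + j5000·0.05) = 1 + j250 → |·| ≈ 250, ∠ ≈ 89.77°
|T| = 1.25e+04 · 10.05 / (5000 · 2500 · 250) ≈ 4.02e-05
Gain = 20 log₁₀(4.02e-05) ≈ -87.92 dB
∠T = (84.29°) − (89.99° + 89.98° + 89.77°) = -185.45° ≡ 174.55° (principal value)

ω = 2: 71.9 dB, -113.9°; ω = 5000: -87.9 dB, 174.6°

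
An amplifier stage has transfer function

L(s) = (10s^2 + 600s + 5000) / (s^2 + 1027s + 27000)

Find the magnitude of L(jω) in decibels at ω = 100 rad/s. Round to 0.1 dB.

0.7 dB

Substitute s = j100:
Numerator: 10(j100)^2 + 600(j100) + 5000 = -95000 + j60000
Denominator: (j100)^2 + 1027(j100) + 27000 = 17000 + j102700
|N| = √(95000² + 60000²) ≈ 1.1236e+05, ∠N ≈ 147.72°
|D| = √(17000² + 102700²) ≈ 1.041e+05, ∠D ≈ 80.60°
|L| = 1.1236e+05 / 1.041e+05 ≈ 1.0793
Gain = 20 log₁₀(1.0793) ≈ 0.66 dB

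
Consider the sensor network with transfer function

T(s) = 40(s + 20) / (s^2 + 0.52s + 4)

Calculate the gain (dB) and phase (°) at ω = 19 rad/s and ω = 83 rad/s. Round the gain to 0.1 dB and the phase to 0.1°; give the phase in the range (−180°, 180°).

At s = jω = j19:
zero (s+20): 20 + j19 → |·| = √(20²+19²) = √761 ≈ 27.586, ∠ = arctan(19/20) ≈ 43.53°
quadratic: (j19)² + 0.52·j19 + 4 = -357 + j9.88 → |·| ≈ 357.14, ∠ ≈ 178.41°
|T| = 40 · 27.586 / 357.14 ≈ 3.0897
Gain = 20 log₁₀(3.0897) ≈ 9.80 dB
∠T = 43.53° − 178.41° = -134.88°

At s = jω = j83:
zero (s+20): 20 + j83 → |·| = √(20²+83²) = √7289 ≈ 85.376, ∠ = arctan(83/20) ≈ 76.45°
quadratic: (j83)² + 0.52·j83 + 4 = -6885 + j43.16 → |·| ≈ 6885.1, ∠ ≈ 179.64°
|T| = 40 · 85.376 / 6885.1 ≈ 0.496
Gain = 20 log₁₀(0.496) ≈ -6.09 dB
∠T = 76.45° − 179.64° = -103.19°

ω = 19: 9.8 dB, -134.9°; ω = 83: -6.1 dB, -103.2°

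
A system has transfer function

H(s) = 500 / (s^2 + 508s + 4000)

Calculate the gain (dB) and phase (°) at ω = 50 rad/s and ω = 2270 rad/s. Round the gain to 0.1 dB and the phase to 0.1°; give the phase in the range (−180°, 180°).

ω = 50: -34.1 dB, -86.6°; ω = 2270: -80.5 dB, -167.4°

Substitute s = j50:
Numerator: 500 = 500 + j0
Denominator: (j50)^2 + 508(j50) + 4000 = 1500 + j25400
|N| = √(500² + 0²) ≈ 500, ∠N ≈ 0.00°
|D| = √(1500² + 25400²) ≈ 25444, ∠D ≈ 86.62°
|H| = 500 / 25444 ≈ 0.019651
Gain = 20 log₁₀(0.019651) ≈ -34.13 dB
∠H = 0.00° − 86.62° = -86.62°

Substitute s = j2270:
Numerator: 500 = 500 + j0
Denominator: (j2270)^2 + 508(j2270) + 4000 = -5148900 + j1153160
|N| = √(500² + 0²) ≈ 500, ∠N ≈ 0.00°
|D| = √(5148900² + 1153160²) ≈ 5.2765e+06, ∠D ≈ 167.38°
|H| = 500 / 5.2765e+06 ≈ 9.476e-05
Gain = 20 log₁₀(9.476e-05) ≈ -80.47 dB
∠H = 0.00° − 167.38° = -167.38°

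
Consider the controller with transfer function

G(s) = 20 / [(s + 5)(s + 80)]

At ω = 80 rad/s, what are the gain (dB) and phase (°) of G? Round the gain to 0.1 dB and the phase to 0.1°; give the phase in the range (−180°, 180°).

-53.1 dB, -131.4°

At s = jω = j80:
pole (s+5): 5 + j80 → |·| = √(5²+80²) = √6425 ≈ 80.156, ∠ = arctan(80/5) ≈ 86.42°
pole (s+80): 80 + j80 → |·| = √(80²+80²) = √12800 ≈ 113.14, ∠ = arctan(80/80) ≈ 45.00°
|G| = 20 / 9068.8 ≈ 0.0022054
Gain = 20 log₁₀(0.0022054) ≈ -53.13 dB
∠G = 0.00° − 131.42° = -131.42°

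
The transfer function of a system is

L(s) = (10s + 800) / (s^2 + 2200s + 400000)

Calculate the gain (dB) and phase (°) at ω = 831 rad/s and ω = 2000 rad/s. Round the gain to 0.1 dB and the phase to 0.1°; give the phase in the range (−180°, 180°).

ω = 831: -46.9 dB, -14.5°; ω = 2000: -49.1 dB, -41.6°

Substitute s = j831:
Numerator: 10(j831) + 800 = 800 + j8310
Denominator: (j831)^2 + 2200(j831) + 400000 = -290561 + j1828200
|N| = √(800² + 8310²) ≈ 8348.4, ∠N ≈ 84.50°
|D| = √(290561² + 1828200²) ≈ 1.8511e+06, ∠D ≈ 99.03°
|L| = 8348.4 / 1.8511e+06 ≈ 0.00451
Gain = 20 log₁₀(0.00451) ≈ -46.92 dB
∠L = 84.50° − 99.03° = -14.53°

Substitute s = j2000:
Numerator: 10(j2000) + 800 = 800 + j20000
Denominator: (j2000)^2 + 2200(j2000) + 400000 = -3600000 + j4400000
|N| = √(800² + 20000²) ≈ 20016, ∠N ≈ 87.71°
|D| = √(3600000² + 4400000²) ≈ 5.6851e+06, ∠D ≈ 129.29°
|L| = 20016 / 5.6851e+06 ≈ 0.0035208
Gain = 20 log₁₀(0.0035208) ≈ -49.07 dB
∠L = 87.71° − 129.29° = -41.58°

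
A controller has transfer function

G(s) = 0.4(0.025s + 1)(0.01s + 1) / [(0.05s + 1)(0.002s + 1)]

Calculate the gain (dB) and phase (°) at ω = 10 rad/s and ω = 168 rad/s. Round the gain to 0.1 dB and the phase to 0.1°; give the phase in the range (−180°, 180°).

At ω = 10 rad/s:
zero (1 + j10·0.025) = 1 + j0.25 → |·| ≈ 1.0308, ∠ ≈ 14.04°
zero (1 + j10·0.01) = 1 + j0.1 → |·| ≈ 1.005, ∠ ≈ 5.71°
pole (1 + j10·0.05) = 1 + j0.5 → |·| ≈ 1.118, ∠ ≈ 26.57°
pole (1 + j10·0.002) = 1 + j0.02 → |·| ≈ 1.0002, ∠ ≈ 1.15°
|G| = 0.4 · 1.0308 · 1.005 / (1.118 · 1.0002) ≈ 0.37057
Gain = 20 log₁₀(0.37057) ≈ -8.62 dB
∠G = (14.04° + 5.71°) − (26.57° + 1.15°) = -7.97°

At ω = 168 rad/s:
zero (1 + j168·0.025) = 1 + j4.2 → |·| ≈ 4.3174, ∠ ≈ 76.61°
zero (1 + j168·0.01) = 1 + j1.68 → |·| ≈ 1.9551, ∠ ≈ 59.24°
pole (1 + j168·0.05) = 1 + j8.4 → |·| ≈ 8.4593, ∠ ≈ 83.21°
pole (1 + j168·0.002) = 1 + j0.336 → |·| ≈ 1.0549, ∠ ≈ 18.57°
|G| = 0.4 · 4.3174 · 1.9551 / (8.4593 · 1.0549) ≈ 0.37836
Gain = 20 log₁₀(0.37836) ≈ -8.44 dB
∠G = (76.61° + 59.24°) − (83.21° + 18.57°) = 34.07°

ω = 10: -8.6 dB, -8.0°; ω = 168: -8.4 dB, 34.1°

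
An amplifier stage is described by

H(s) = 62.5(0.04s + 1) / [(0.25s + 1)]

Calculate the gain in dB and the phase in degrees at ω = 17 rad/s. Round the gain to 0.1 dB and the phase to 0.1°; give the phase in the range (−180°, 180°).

At ω = 17 rad/s:
zero (1 + j17·0.04) = 1 + j0.68 → |·| ≈ 1.2093, ∠ ≈ 34.22°
pole (1 + j17·0.25) = 1 + j4.25 → |·| ≈ 4.3661, ∠ ≈ 76.76°
|H| = 62.5 · 1.2093 / (4.3661) ≈ 17.311
Gain = 20 log₁₀(17.311) ≈ 24.77 dB
∠H = (34.22°) − (76.76°) = -42.54°

24.8 dB, -42.5°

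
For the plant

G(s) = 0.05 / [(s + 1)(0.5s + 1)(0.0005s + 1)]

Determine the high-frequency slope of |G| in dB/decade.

Each pole contributes −20 dB/decade at high frequency; each zero contributes +20 dB/decade.
Net: 0 zero(s) − 3 pole(s) → -60 dB/decade.

-60 dB/decade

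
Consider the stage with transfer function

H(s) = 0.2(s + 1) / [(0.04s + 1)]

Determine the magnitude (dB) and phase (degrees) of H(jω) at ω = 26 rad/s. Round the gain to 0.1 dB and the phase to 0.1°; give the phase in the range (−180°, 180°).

At ω = 26 rad/s:
zero (1 + j26·1) = 1 + j26 → |·| ≈ 26.019, ∠ ≈ 87.80°
pole (1 + j26·0.04) = 1 + j1.04 → |·| ≈ 1.4428, ∠ ≈ 46.12°
|H| = 0.2 · 26.019 / (1.4428) ≈ 3.6067
Gain = 20 log₁₀(3.6067) ≈ 11.14 dB
∠H = (87.80°) − (46.12°) = 41.68°

11.1 dB, 41.7°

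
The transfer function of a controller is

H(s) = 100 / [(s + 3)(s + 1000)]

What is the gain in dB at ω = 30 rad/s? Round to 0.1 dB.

At s = jω = j30:
pole (s+3): 3 + j30 → |·| = √(3²+30²) = √909 ≈ 30.15, ∠ = arctan(30/3) ≈ 84.29°
pole (s+1000): 1000 + j30 → |·| = √(1000²+30²) = √1000900 ≈ 1000.4, ∠ = arctan(30/1000) ≈ 1.72°
|H| = 100 / 30162 ≈ 0.0033154
Gain = 20 log₁₀(0.0033154) ≈ -49.59 dB

-49.6 dB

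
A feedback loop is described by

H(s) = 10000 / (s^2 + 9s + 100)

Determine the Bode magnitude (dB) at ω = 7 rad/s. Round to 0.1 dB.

At s = jω = j7:
quadratic: (j7)² + 9·j7 + 100 = 51 + j63 → |·| ≈ 81.056, ∠ ≈ 51.01°
|H| = 10000 / 81.056 ≈ 123.37
Gain = 20 log₁₀(123.37) ≈ 41.82 dB

41.8 dB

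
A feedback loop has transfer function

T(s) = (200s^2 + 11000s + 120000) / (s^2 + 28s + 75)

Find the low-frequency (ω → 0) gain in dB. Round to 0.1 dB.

64.1 dB

T(0) = 120000 / 75 = 1600
20 log₁₀(1600) ≈ 64.08 dB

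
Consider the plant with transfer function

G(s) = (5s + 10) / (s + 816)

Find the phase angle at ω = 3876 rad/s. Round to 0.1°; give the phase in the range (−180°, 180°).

Substitute s = j3876:
Numerator: 5(j3876) + 10 = 10 + j19380
Denominator: (j3876) + 816 = 816 + j3876
|N| = √(10² + 19380²) ≈ 19380, ∠N ≈ 89.97°
|D| = √(816² + 3876²) ≈ 3961, ∠D ≈ 78.11°
∠G = 89.97° − 78.11° = 11.86°

11.9°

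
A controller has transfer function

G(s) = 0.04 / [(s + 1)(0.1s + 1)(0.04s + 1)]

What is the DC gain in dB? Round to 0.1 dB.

-28.0 dB

G(0) = 0.04 · 1 / 1 = 0.04
20 log₁₀(0.04) ≈ -27.96 dB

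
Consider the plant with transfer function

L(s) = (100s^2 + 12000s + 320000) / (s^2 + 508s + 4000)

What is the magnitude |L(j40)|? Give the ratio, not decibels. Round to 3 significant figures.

Substitute s = j40:
Numerator: 100(j40)^2 + 12000(j40) + 320000 = 160000 + j480000
Denominator: (j40)^2 + 508(j40) + 4000 = 2400 + j20320
|N| = √(160000² + 480000²) ≈ 5.0596e+05, ∠N ≈ 71.57°
|D| = √(2400² + 20320²) ≈ 20461, ∠D ≈ 83.26°
|L| = 5.0596e+05 / 20461 ≈ 24.728

24.7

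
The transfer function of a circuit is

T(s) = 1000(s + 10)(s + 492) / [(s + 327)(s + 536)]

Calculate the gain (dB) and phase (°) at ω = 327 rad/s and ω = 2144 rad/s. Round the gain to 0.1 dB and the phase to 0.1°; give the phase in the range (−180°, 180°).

At s = jω = j327:
zero (s+10): 10 + j327 → |·| = √(10²+327²) = √107029 ≈ 327.15, ∠ = arctan(327/10) ≈ 88.25°
zero (s+492): 492 + j327 → |·| = √(492²+327²) = √348993 ≈ 590.76, ∠ = arctan(327/492) ≈ 33.61°
pole (s+327): 327 + j327 → |·| = √(327²+327²) = √213858 ≈ 462.45, ∠ = arctan(327/327) ≈ 45.00°
pole (s+536): 536 + j327 → |·| = √(536²+327²) = √394225 ≈ 627.87, ∠ = arctan(327/536) ≈ 31.39°
|T| = 1000 · 1.9327e+05 / 2.9036e+05 ≈ 665.62
Gain = 20 log₁₀(665.62) ≈ 56.46 dB
∠T = 121.86° − 76.39° = 45.47°

At s = jω = j2144:
zero (s+10): 10 + j2144 → |·| = √(10²+2144²) = √4596836 ≈ 2144, ∠ = arctan(2144/10) ≈ 89.73°
zero (s+492): 492 + j2144 → |·| = √(492²+2144²) = √4838800 ≈ 2199.7, ∠ = arctan(2144/492) ≈ 77.08°
pole (s+327): 327 + j2144 → |·| = √(327²+2144²) = √4703665 ≈ 2168.8, ∠ = arctan(2144/327) ≈ 81.33°
pole (s+536): 536 + j2144 → |·| = √(536²+2144²) = √4884032 ≈ 2210, ∠ = arctan(2144/536) ≈ 75.96°
|T| = 1000 · 4.7162e+06 / 4.793e+06 ≈ 983.98
Gain = 20 log₁₀(983.98) ≈ 59.86 dB
∠T = 166.81° − 157.29° = 9.52°

ω = 327: 56.5 dB, 45.5°; ω = 2144: 59.9 dB, 9.5°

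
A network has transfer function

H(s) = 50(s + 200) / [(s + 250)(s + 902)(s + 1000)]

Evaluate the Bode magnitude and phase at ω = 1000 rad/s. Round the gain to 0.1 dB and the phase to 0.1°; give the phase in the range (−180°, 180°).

-91.7 dB, -90.2°

At s = jω = j1000:
zero (s+200): 200 + j1000 → |·| = √(200²+1000²) = √1040000 ≈ 1019.8, ∠ = arctan(1000/200) ≈ 78.69°
pole (s+250): 250 + j1000 → |·| = √(250²+1000²) = √1062500 ≈ 1030.8, ∠ = arctan(1000/250) ≈ 75.96°
pole (s+902): 902 + j1000 → |·| = √(902²+1000²) = √1813604 ≈ 1346.7, ∠ = arctan(1000/902) ≈ 47.95°
pole (s+1000): 1000 + j1000 → |·| = √(1000²+1000²) = √2000000 ≈ 1414.2, ∠ = arctan(1000/1000) ≈ 45.00°
|H| = 50 · 1019.8 / 1.9632e+09 ≈ 2.5973e-05
Gain = 20 log₁₀(2.5973e-05) ≈ -91.71 dB
∠H = 78.69° − 168.91° = -90.22°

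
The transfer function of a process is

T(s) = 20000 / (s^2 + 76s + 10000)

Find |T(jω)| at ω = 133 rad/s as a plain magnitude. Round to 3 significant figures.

1.57

At s = jω = j133:
quadratic: (j133)² + 76·j133 + 10000 = -7689 + j10108 → |·| ≈ 12700, ∠ ≈ 127.26°
|T| = 20000 / 12700 ≈ 1.5748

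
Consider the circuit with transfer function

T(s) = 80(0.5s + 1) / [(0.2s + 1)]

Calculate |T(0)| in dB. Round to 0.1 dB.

T(0) = 80 · 1 / 1 = 80
20 log₁₀(80) ≈ 38.06 dB

38.1 dB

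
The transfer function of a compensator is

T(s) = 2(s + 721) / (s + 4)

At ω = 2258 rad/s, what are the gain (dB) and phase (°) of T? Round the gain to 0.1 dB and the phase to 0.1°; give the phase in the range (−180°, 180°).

6.4 dB, -17.6°

At s = jω = j2258:
zero (s+721): 721 + j2258 → |·| = √(721²+2258²) = √5618405 ≈ 2370.3, ∠ = arctan(2258/721) ≈ 72.29°
pole (s+4): 4 + j2258 → |·| = √(4²+2258²) = √5098580 ≈ 2258, ∠ = arctan(2258/4) ≈ 89.90°
|T| = 2 · 2370.3 / 2258 ≈ 2.0995
Gain = 20 log₁₀(2.0995) ≈ 6.44 dB
∠T = 72.29° − 89.90° = -17.61°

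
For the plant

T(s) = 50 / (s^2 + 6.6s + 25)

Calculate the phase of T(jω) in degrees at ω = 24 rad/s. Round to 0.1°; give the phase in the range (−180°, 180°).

At s = jω = j24:
quadratic: (j24)² + 6.6·j24 + 25 = -551 + j158.4 → |·| ≈ 573.32, ∠ ≈ 163.96°
∠T = 0.00° − 163.96° = -163.96°

-164.0°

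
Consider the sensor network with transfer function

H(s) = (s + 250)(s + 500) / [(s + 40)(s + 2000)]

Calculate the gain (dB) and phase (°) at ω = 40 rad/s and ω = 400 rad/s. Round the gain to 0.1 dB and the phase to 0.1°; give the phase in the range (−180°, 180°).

ω = 40: 1.0 dB, -32.5°; ω = 400: -8.7 dB, 1.1°

At s = jω = j40:
zero (s+250): 250 + j40 → |·| = √(250²+40²) = √64100 ≈ 253.18, ∠ = arctan(40/250) ≈ 9.09°
zero (s+500): 500 + j40 → |·| = √(500²+40²) = √251600 ≈ 501.6, ∠ = arctan(40/500) ≈ 4.57°
pole (s+40): 40 + j40 → |·| = √(40²+40²) = √3200 ≈ 56.569, ∠ = arctan(40/40) ≈ 45.00°
pole (s+2000): 2000 + j40 → |·| = √(2000²+40²) = √4001600 ≈ 2000.4, ∠ = arctan(40/2000) ≈ 1.15°
|H| = 1 · 1.27e+05 / 1.1316e+05 ≈ 1.1223
Gain = 20 log₁₀(1.1223) ≈ 1.00 dB
∠H = 13.66° − 46.15° = -32.49°

At s = jω = j400:
zero (s+250): 250 + j400 → |·| = √(250²+400²) = √222500 ≈ 471.7, ∠ = arctan(400/250) ≈ 57.99°
zero (s+500): 500 + j400 → |·| = √(500²+400²) = √410000 ≈ 640.31, ∠ = arctan(400/500) ≈ 38.66°
pole (s+40): 40 + j400 → |·| = √(40²+400²) = √161600 ≈ 402, ∠ = arctan(400/40) ≈ 84.29°
pole (s+2000): 2000 + j400 → |·| = √(2000²+400²) = √4160000 ≈ 2039.6, ∠ = arctan(400/2000) ≈ 11.31°
|H| = 1 · 3.0203e+05 / 8.1992e+05 ≈ 0.36837
Gain = 20 log₁₀(0.36837) ≈ -8.67 dB
∠H = 96.65° − 95.60° = 1.05°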